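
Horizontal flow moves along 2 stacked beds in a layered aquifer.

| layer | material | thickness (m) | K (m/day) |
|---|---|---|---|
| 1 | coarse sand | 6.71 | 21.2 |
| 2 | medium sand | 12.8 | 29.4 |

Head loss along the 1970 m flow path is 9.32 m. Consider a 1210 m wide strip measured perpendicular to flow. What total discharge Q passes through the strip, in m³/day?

Flow is parallel to layering, so each bed carries its own Darcy discharge and the transmissivities add.
Σ(K_i·b_i) = 21.2×6.71 + 29.4×12.8 = 518.6 m²/day.
Hydraulic gradient i = Δh / L = 9.32 / 1970 = 0.004731.
Q = Σ(K_i·b_i) · W · i = 518.6 × 1210 × 0.004731 = 2969 m³/day.

2970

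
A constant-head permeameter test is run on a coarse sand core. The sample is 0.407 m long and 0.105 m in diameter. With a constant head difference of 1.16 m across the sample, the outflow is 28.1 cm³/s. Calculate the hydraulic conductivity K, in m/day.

Cross-sectional area A = π·(d/2)² = π × (0.105/2)² = 0.008659 m².
Convert discharge: 28.1 cm³/s = 2.810e-05 m³/s.
Darcy's law rearranged: K = Q·L / (A·Δh) = 2.810e-05 × 0.407 / (0.008659 × 1.16) = 0.001139 m/s = 98.38 m/day.

98.4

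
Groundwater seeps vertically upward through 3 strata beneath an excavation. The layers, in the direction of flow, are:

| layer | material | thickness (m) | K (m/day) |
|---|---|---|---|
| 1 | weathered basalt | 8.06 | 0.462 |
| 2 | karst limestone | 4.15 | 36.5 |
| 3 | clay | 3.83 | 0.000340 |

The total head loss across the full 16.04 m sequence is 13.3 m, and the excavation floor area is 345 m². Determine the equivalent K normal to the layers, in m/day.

Flow is perpendicular to layering, so the layers act in series and the equivalent K is the thickness-weighted harmonic mean.
Total thickness L = 8.06 + 4.15 + 3.83 = 16.04 m.
Σ(b_i/K_i) = 8.06/0.462 + 4.15/36.5 + 3.83/0.000340 = 11282 d.
K_eq = L / Σ(b_i/K_i) = 16.04 / 11282 = 0.001422 m/day.

0.00142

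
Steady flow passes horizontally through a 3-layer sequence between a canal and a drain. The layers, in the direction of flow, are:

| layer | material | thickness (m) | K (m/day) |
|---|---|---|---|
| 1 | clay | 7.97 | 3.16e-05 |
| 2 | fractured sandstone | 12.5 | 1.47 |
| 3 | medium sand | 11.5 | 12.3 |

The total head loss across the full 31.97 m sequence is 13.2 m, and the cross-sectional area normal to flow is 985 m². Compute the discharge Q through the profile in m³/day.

Flow is perpendicular to layering, so the layers act in series and the equivalent K is the thickness-weighted harmonic mean.
Total thickness L = 7.97 + 12.5 + 11.5 = 31.97 m.
Σ(b_i/K_i) = 7.97/3.16e-05 + 12.5/1.47 + 11.5/12.3 = 2.522e+05 d.
K_eq = L / Σ(b_i/K_i) = 31.97 / 2.522e+05 = 0.0001268 m/day.
Q = K_eq · A · (Δh/L) = 0.0001268 × 985 × (13.2/31.97) = 0.05155 m³/day.

0.0515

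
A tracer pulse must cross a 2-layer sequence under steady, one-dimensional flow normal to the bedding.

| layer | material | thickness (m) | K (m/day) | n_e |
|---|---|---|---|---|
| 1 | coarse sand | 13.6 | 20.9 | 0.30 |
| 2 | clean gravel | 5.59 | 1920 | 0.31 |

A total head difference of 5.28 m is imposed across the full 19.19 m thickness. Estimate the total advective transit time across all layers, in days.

0.720

With flow normal to the layers, continuity requires the same specific discharge q through every layer.
Σ(b_i/K_i) = 13.6/20.9 + 5.59/1920 = 0.6536 d.
q = Δh / Σ(b_i/K_i) = 5.28 / 0.6536 = 8.078 m/day.
In each layer the seepage velocity is v_i = q/n_i, so the layer transit time is t_i = b_i·n_i / q:
  layer 1 (coarse sand): t_1 = 13.6 × 0.30 / 8.078 = 0.5051 d
  layer 2 (clean gravel): t_2 = 5.59 × 0.31 / 8.078 = 0.2145 d
Total t = Σ t_i = 0.7196 days.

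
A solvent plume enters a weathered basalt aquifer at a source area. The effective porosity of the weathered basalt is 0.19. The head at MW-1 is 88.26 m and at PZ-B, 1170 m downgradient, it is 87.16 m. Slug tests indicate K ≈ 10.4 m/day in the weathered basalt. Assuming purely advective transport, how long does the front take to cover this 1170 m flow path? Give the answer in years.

62.2

Hydraulic gradient i = (88.26 − 87.16) / 1170 = 1.1 / 1170 = 0.0009402.
Darcy flux q = K · i = 10.40 × 0.0009402 = 0.009778 m/day.
Seepage velocity v = q / n_e = 0.009778 / 0.19 = 0.05146 m/day.
Travel time t = L / v = 1170 / 0.05146 = 22735 days = 62.25 years.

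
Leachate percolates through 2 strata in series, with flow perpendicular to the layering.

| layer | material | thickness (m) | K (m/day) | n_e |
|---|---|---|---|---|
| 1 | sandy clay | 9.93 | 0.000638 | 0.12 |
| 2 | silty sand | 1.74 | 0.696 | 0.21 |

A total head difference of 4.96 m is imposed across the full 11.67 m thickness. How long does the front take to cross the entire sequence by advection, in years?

With flow normal to the layers, continuity requires the same specific discharge q through every layer.
Σ(b_i/K_i) = 9.93/0.000638 + 1.74/0.696 = 15567 d.
q = Δh / Σ(b_i/K_i) = 4.96 / 15567 = 0.0003186 m/day.
In each layer the seepage velocity is v_i = q/n_i, so the layer transit time is t_i = b_i·n_i / q:
  layer 1 (sandy clay): t_1 = 9.93 × 0.12 / 0.0003186 = 3740 d
  layer 2 (silty sand): t_2 = 1.74 × 0.21 / 0.0003186 = 1147 d
Total t = Σ t_i = 4887 days = 13.38 years.

13.4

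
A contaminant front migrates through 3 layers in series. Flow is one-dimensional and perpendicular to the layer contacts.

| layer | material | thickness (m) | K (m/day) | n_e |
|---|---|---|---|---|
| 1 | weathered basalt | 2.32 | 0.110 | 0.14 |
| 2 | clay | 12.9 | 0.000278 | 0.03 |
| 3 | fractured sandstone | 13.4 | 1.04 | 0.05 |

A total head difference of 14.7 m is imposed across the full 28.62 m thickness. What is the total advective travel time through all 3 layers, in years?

With flow normal to the layers, continuity requires the same specific discharge q through every layer.
Σ(b_i/K_i) = 2.32/0.110 + 12.9/0.000278 + 13.4/1.04 = 46437 d.
q = Δh / Σ(b_i/K_i) = 14.7 / 46437 = 0.0003166 m/day.
In each layer the seepage velocity is v_i = q/n_i, so the layer transit time is t_i = b_i·n_i / q:
  layer 1 (weathered basalt): t_1 = 2.32 × 0.14 / 0.0003166 = 1026 d
  layer 2 (clay): t_2 = 12.9 × 0.03 / 0.0003166 = 1223 d
  layer 3 (fractured sandstone): t_3 = 13.4 × 0.05 / 0.0003166 = 2117 d
Total t = Σ t_i = 4365 days = 11.95 years.

12.0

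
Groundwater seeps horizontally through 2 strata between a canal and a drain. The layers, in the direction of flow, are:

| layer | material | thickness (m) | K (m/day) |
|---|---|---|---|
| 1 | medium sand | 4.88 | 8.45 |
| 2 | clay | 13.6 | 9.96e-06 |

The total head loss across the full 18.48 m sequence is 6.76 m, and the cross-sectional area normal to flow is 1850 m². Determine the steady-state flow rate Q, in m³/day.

Flow is perpendicular to layering, so the layers act in series and the equivalent K is the thickness-weighted harmonic mean.
Total thickness L = 4.88 + 13.6 = 18.48 m.
Σ(b_i/K_i) = 4.88/8.45 + 13.6/9.96e-06 = 1.365e+06 d.
K_eq = L / Σ(b_i/K_i) = 18.48 / 1.365e+06 = 1.353e-05 m/day.
Q = K_eq · A · (Δh/L) = 1.353e-05 × 1850 × (6.76/18.48) = 0.009159 m³/day.

0.00916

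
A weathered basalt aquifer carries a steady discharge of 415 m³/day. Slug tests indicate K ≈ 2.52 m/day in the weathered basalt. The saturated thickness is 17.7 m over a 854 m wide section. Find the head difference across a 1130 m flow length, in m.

Cross-sectional area A = 854 × 17.7 = 15116 m².
From Q = K·A·i, i = Q / (K·A) = 415 / (2.520 × 15116) = 0.01089.
Head loss Δh = i · L = 0.01089 × 1130 = 12.31 m.

12.3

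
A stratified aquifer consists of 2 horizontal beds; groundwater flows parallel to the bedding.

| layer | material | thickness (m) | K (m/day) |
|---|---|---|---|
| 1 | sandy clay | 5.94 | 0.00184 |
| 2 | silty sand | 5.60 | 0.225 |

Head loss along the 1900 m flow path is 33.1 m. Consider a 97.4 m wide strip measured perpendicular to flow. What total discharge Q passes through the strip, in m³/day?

2.16

Flow is parallel to layering, so each bed carries its own Darcy discharge and the transmissivities add.
Σ(K_i·b_i) = 0.00184×5.94 + 0.225×5.60 = 1.271 m²/day.
Hydraulic gradient i = Δh / L = 33.1 / 1900 = 0.01742.
Q = Σ(K_i·b_i) · W · i = 1.271 × 97.4 × 0.01742 = 2.157 m³/day.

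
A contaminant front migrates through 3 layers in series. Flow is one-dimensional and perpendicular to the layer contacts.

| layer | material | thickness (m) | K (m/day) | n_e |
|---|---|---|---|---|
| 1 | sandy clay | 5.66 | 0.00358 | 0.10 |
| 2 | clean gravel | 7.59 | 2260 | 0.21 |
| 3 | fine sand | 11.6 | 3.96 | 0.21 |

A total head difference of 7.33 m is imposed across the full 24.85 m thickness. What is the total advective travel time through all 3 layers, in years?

With flow normal to the layers, continuity requires the same specific discharge q through every layer.
Σ(b_i/K_i) = 5.66/0.00358 + 7.59/2260 + 11.6/3.96 = 1584 d.
q = Δh / Σ(b_i/K_i) = 7.33 / 1584 = 0.004628 m/day.
In each layer the seepage velocity is v_i = q/n_i, so the layer transit time is t_i = b_i·n_i / q:
  layer 1 (sandy clay): t_1 = 5.66 × 0.10 / 0.004628 = 122.3 d
  layer 2 (clean gravel): t_2 = 7.59 × 0.21 / 0.004628 = 344.4 d
  layer 3 (fine sand): t_3 = 11.6 × 0.21 / 0.004628 = 526.4 d
Total t = Σ t_i = 993.1 days = 2.719 years.

2.72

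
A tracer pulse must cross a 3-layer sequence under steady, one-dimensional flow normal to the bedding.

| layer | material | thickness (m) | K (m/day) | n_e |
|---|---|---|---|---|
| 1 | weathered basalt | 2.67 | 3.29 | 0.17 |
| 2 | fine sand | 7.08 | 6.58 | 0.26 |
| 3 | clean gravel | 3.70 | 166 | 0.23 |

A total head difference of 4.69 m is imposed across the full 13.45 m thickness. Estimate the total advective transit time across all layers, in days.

With flow normal to the layers, continuity requires the same specific discharge q through every layer.
Σ(b_i/K_i) = 2.67/3.29 + 7.08/6.58 + 3.70/166 = 1.910 d.
q = Δh / Σ(b_i/K_i) = 4.69 / 1.910 = 2.456 m/day.
In each layer the seepage velocity is v_i = q/n_i, so the layer transit time is t_i = b_i·n_i / q:
  layer 1 (weathered basalt): t_1 = 2.67 × 0.17 / 2.456 = 0.1848 d
  layer 2 (fine sand): t_2 = 7.08 × 0.26 / 2.456 = 0.7496 d
  layer 3 (clean gravel): t_3 = 3.70 × 0.23 / 2.456 = 0.3465 d
Total t = Σ t_i = 1.281 days.

1.28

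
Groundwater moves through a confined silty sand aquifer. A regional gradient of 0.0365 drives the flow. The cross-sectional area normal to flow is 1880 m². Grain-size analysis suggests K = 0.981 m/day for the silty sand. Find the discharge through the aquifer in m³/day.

67.3

Hydraulic gradient i = 0.0365.
Darcy's law: Q = K · A · i = 0.9810 × 1880 × 0.03650 = 67.32 m³/day.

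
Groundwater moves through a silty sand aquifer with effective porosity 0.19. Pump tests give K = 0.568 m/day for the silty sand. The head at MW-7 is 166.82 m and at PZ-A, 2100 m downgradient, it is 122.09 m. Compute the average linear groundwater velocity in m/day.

Hydraulic gradient i = (166.82 − 122.09) / 2100 = 44.73 / 2100 = 0.02130.
Darcy flux q = K · i = 0.5680 × 0.02130 = 0.01210 m/day.
Seepage velocity v = q / n_e = 0.01210 / 0.19 = 0.06368 m/day.

0.0637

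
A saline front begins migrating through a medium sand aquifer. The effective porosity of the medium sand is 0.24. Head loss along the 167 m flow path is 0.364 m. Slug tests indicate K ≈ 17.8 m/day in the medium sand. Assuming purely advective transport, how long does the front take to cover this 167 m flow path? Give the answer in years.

2.83

Hydraulic gradient i = Δh / L = 0.364 / 167 = 0.002180.
Darcy flux q = K · i = 17.80 × 0.002180 = 0.03880 m/day.
Seepage velocity v = q / n_e = 0.03880 / 0.24 = 0.1617 m/day.
Travel time t = L / v = 167 / 0.1617 = 1033 days = 2.828 years.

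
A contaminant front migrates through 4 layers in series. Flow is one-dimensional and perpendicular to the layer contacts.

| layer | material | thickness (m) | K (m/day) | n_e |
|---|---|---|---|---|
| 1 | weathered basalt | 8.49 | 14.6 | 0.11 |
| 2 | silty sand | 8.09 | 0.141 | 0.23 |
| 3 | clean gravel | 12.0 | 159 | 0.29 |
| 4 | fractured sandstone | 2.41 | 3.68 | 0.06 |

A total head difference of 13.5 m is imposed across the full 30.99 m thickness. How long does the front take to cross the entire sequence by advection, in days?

27.9

With flow normal to the layers, continuity requires the same specific discharge q through every layer.
Σ(b_i/K_i) = 8.49/14.6 + 8.09/0.141 + 12.0/159 + 2.41/3.68 = 58.69 d.
q = Δh / Σ(b_i/K_i) = 13.5 / 58.69 = 0.2300 m/day.
In each layer the seepage velocity is v_i = q/n_i, so the layer transit time is t_i = b_i·n_i / q:
  layer 1 (weathered basalt): t_1 = 8.49 × 0.11 / 0.2300 = 4.060 d
  layer 2 (silty sand): t_2 = 8.09 × 0.23 / 0.2300 = 8.089 d
  layer 3 (clean gravel): t_3 = 12.0 × 0.29 / 0.2300 = 15.13 d
  layer 4 (fractured sandstone): t_4 = 2.41 × 0.06 / 0.2300 = 0.6286 d
Total t = Σ t_i = 27.91 days.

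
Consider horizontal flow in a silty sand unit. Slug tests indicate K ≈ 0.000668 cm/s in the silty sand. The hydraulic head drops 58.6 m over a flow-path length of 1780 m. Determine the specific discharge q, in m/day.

0.0190

Convert K: 0.000668 cm/s × 864 = 0.5772 m/day.
Hydraulic gradient i = Δh / L = 58.6 / 1780 = 0.03292.
Specific discharge q = K · i = 0.5772 × 0.03292 = 0.01900 m/day.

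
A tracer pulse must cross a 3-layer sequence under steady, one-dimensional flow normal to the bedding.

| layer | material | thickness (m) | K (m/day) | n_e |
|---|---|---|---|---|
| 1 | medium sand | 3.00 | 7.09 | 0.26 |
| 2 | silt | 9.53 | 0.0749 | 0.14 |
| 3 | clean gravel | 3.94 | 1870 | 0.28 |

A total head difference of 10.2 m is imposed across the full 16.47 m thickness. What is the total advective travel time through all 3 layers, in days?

With flow normal to the layers, continuity requires the same specific discharge q through every layer.
Σ(b_i/K_i) = 3.00/7.09 + 9.53/0.0749 + 3.94/1870 = 127.7 d.
q = Δh / Σ(b_i/K_i) = 10.2 / 127.7 = 0.07990 m/day.
In each layer the seepage velocity is v_i = q/n_i, so the layer transit time is t_i = b_i·n_i / q:
  layer 1 (medium sand): t_1 = 3.00 × 0.26 / 0.07990 = 9.762 d
  layer 2 (silt): t_2 = 9.53 × 0.14 / 0.07990 = 16.70 d
  layer 3 (clean gravel): t_3 = 3.94 × 0.28 / 0.07990 = 13.81 d
Total t = Σ t_i = 40.27 days.

40.3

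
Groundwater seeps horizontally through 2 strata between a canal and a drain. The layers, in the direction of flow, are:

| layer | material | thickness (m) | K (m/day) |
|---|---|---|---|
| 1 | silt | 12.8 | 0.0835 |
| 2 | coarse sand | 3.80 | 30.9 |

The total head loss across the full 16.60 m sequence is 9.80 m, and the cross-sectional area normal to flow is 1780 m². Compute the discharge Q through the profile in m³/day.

114

Flow is perpendicular to layering, so the layers act in series and the equivalent K is the thickness-weighted harmonic mean.
Total thickness L = 12.8 + 3.80 = 16.60 m.
Σ(b_i/K_i) = 12.8/0.0835 + 3.80/30.9 = 153.4 d.
K_eq = L / Σ(b_i/K_i) = 16.60 / 153.4 = 0.1082 m/day.
Q = K_eq · A · (Δh/L) = 0.1082 × 1780 × (9.80/16.60) = 113.7 m³/day.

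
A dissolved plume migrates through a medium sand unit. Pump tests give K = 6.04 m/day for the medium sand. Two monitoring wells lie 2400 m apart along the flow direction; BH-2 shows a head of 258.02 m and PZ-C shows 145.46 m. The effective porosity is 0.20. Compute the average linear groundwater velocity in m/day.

Hydraulic gradient i = (258.02 − 145.46) / 2400 = 112.56 / 2400 = 0.04690.
Darcy flux q = K · i = 6.040 × 0.04690 = 0.2833 m/day.
Seepage velocity v = q / n_e = 0.2833 / 0.20 = 1.416 m/day.

1.42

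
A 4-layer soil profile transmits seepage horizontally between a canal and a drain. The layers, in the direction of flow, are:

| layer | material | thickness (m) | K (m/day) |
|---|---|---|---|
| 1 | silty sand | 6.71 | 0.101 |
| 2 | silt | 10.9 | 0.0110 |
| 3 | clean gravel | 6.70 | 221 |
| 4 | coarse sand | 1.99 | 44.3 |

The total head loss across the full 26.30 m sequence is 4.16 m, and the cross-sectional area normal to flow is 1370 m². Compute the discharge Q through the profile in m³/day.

5.39

Flow is perpendicular to layering, so the layers act in series and the equivalent K is the thickness-weighted harmonic mean.
Total thickness L = 6.71 + 10.9 + 6.70 + 1.99 = 26.30 m.
Σ(b_i/K_i) = 6.71/0.101 + 10.9/0.0110 + 6.70/221 + 1.99/44.3 = 1057 d.
K_eq = L / Σ(b_i/K_i) = 26.30 / 1057 = 0.02487 m/day.
Q = K_eq · A · (Δh/L) = 0.02487 × 1370 × (4.16/26.30) = 5.390 m³/day.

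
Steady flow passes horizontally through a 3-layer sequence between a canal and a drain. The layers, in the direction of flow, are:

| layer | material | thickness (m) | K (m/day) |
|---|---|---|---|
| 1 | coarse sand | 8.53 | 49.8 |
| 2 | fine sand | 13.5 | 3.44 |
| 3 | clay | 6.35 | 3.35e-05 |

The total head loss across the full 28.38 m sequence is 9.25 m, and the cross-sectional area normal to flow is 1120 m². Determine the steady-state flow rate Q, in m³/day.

Flow is perpendicular to layering, so the layers act in series and the equivalent K is the thickness-weighted harmonic mean.
Total thickness L = 8.53 + 13.5 + 6.35 = 28.38 m.
Σ(b_i/K_i) = 8.53/49.8 + 13.5/3.44 + 6.35/3.35e-05 = 1.896e+05 d.
K_eq = L / Σ(b_i/K_i) = 28.38 / 1.896e+05 = 0.0001497 m/day.
Q = K_eq · A · (Δh/L) = 0.0001497 × 1120 × (9.25/28.38) = 0.05465 m³/day.

0.0547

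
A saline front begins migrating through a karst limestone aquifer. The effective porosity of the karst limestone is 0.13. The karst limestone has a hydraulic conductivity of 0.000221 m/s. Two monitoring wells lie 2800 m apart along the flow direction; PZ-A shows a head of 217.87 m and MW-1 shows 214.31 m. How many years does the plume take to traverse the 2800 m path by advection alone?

Convert K: 0.000221 m/s × 86400 = 19.09 m/day.
Hydraulic gradient i = (217.87 − 214.31) / 2800 = 3.56 / 2800 = 0.001271.
Darcy flux q = K · i = 19.09 × 0.001271 = 0.02428 m/day.
Seepage velocity v = q / n_e = 0.02428 / 0.13 = 0.1867 m/day.
Travel time t = L / v = 2800 / 0.1867 = 14994 days = 41.05 years.

41.1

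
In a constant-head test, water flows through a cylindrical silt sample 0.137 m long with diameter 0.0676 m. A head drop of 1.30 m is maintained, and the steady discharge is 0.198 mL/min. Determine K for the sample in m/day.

Cross-sectional area A = π·(d/2)² = π × (0.0676/2)² = 0.003589 m².
Convert discharge: 0.198 mL/min = 3.300e-09 m³/s.
Darcy's law rearranged: K = Q·L / (A·Δh) = 3.300e-09 × 0.137 / (0.003589 × 1.30) = 9.690e-08 m/s = 0.008372 m/day.

0.00837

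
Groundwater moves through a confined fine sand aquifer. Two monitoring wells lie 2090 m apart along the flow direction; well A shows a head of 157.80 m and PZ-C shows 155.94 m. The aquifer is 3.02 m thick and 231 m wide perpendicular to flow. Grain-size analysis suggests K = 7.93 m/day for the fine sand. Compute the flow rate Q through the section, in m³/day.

Cross-sectional area A = 231 × 3.02 = 697.6 m².
Hydraulic gradient i = (157.80 − 155.94) / 2090 = 1.86 / 2090 = 0.0008900.
Darcy's law: Q = K · A · i = 7.930 × 697.6 × 0.0008900 = 4.923 m³/day.

4.92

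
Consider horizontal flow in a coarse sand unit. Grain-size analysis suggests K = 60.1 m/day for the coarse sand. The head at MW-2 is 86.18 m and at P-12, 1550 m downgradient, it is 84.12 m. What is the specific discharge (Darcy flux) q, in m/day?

0.0799

Hydraulic gradient i = (86.18 − 84.12) / 1550 = 2.06 / 1550 = 0.001329.
Specific discharge q = K · i = 60.10 × 0.001329 = 0.07987 m/day.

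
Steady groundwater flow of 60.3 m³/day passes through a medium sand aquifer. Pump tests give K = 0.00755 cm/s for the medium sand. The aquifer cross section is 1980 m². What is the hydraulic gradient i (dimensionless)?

Convert K: 0.00755 cm/s × 864 = 6.523 m/day.
From Q = K·A·i, i = Q / (K·A) = 60.3 / (6.523 × 1980) = 0.004669.

0.00467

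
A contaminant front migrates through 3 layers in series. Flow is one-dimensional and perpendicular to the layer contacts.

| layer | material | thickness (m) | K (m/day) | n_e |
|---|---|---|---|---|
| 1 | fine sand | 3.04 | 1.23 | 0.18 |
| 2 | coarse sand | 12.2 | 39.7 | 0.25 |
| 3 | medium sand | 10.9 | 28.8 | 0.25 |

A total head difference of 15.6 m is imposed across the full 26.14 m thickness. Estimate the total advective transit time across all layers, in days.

With flow normal to the layers, continuity requires the same specific discharge q through every layer.
Σ(b_i/K_i) = 3.04/1.23 + 12.2/39.7 + 10.9/28.8 = 3.157 d.
q = Δh / Σ(b_i/K_i) = 15.6 / 3.157 = 4.941 m/day.
In each layer the seepage velocity is v_i = q/n_i, so the layer transit time is t_i = b_i·n_i / q:
  layer 1 (fine sand): t_1 = 3.04 × 0.18 / 4.941 = 0.1107 d
  layer 2 (coarse sand): t_2 = 12.2 × 0.25 / 4.941 = 0.6173 d
  layer 3 (medium sand): t_3 = 10.9 × 0.25 / 4.941 = 0.5515 d
Total t = Σ t_i = 1.280 days.

1.28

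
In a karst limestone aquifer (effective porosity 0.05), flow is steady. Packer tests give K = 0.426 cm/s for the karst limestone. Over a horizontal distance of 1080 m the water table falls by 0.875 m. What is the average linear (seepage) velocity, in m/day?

5.96

Convert K: 0.426 cm/s × 864 = 368.1 m/day.
Hydraulic gradient i = Δh / L = 0.875 / 1080 = 0.0008102.
Darcy flux q = K · i = 368.1 × 0.0008102 = 0.2982 m/day.
Seepage velocity v = q / n_e = 0.2982 / 0.05 = 5.964 m/day.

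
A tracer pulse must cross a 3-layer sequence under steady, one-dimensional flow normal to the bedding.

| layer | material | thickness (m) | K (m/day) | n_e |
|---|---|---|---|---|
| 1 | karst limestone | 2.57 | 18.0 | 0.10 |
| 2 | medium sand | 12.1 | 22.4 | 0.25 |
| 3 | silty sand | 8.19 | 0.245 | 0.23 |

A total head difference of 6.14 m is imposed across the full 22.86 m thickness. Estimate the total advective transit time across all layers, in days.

With flow normal to the layers, continuity requires the same specific discharge q through every layer.
Σ(b_i/K_i) = 2.57/18.0 + 12.1/22.4 + 8.19/0.245 = 34.11 d.
q = Δh / Σ(b_i/K_i) = 6.14 / 34.11 = 0.1800 m/day.
In each layer the seepage velocity is v_i = q/n_i, so the layer transit time is t_i = b_i·n_i / q:
  layer 1 (karst limestone): t_1 = 2.57 × 0.10 / 0.1800 = 1.428 d
  layer 2 (medium sand): t_2 = 12.1 × 0.25 / 0.1800 = 16.81 d
  layer 3 (silty sand): t_3 = 8.19 × 0.23 / 0.1800 = 10.47 d
Total t = Σ t_i = 28.70 days.

28.7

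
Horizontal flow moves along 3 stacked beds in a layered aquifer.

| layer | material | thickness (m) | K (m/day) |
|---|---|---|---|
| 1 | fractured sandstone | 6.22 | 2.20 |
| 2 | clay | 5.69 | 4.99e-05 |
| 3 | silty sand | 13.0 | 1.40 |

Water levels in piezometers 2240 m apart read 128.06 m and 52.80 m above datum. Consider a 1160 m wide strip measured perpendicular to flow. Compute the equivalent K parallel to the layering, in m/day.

1.28

Flow is parallel to layering, so each bed carries its own Darcy discharge and the transmissivities add.
Σ(K_i·b_i) = 2.20×6.22 + 4.99e-05×5.69 + 1.40×13.0 = 31.88 m²/day.
Total thickness b = 24.91 m, so K_eq = Σ(K_i·b_i)/b = 1.280 m/day.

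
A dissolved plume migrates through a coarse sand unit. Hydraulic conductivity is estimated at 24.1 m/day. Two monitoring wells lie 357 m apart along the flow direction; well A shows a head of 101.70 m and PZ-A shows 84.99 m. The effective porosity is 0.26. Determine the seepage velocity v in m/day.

Hydraulic gradient i = (101.70 − 84.99) / 357 = 16.71 / 357 = 0.04681.
Darcy flux q = K · i = 24.10 × 0.04681 = 1.128 m/day.
Seepage velocity v = q / n_e = 1.128 / 0.26 = 4.339 m/day.

4.34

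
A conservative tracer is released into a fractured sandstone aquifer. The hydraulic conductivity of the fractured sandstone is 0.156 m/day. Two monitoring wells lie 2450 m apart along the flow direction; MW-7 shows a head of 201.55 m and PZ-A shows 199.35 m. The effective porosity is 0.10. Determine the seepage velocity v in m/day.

0.00140

Hydraulic gradient i = (201.55 − 199.35) / 2450 = 2.2 / 2450 = 0.0008980.
Darcy flux q = K · i = 0.1560 × 0.0008980 = 0.0001401 m/day.
Seepage velocity v = q / n_e = 0.0001401 / 0.10 = 0.001401 m/day.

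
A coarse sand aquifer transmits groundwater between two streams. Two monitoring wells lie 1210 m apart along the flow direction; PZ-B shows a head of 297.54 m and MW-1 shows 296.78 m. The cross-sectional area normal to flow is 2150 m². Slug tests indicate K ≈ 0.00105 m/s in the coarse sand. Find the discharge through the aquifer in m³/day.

Convert K: 0.00105 m/s × 86400 = 90.72 m/day.
Hydraulic gradient i = (297.54 − 296.78) / 1210 = 0.76 / 1210 = 0.0006281.
Darcy's law: Q = K · A · i = 90.72 × 2150 × 0.0006281 = 122.5 m³/day.

123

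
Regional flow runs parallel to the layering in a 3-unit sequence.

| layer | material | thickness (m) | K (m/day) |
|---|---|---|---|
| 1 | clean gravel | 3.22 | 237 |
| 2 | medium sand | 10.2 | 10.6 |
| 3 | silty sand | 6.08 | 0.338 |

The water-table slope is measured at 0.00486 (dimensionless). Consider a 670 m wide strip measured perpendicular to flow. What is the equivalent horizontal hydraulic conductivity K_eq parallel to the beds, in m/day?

44.8

Flow is parallel to layering, so each bed carries its own Darcy discharge and the transmissivities add.
Σ(K_i·b_i) = 237×3.22 + 10.6×10.2 + 0.338×6.08 = 873.3 m²/day.
Total thickness b = 19.50 m, so K_eq = Σ(K_i·b_i)/b = 44.79 m/day.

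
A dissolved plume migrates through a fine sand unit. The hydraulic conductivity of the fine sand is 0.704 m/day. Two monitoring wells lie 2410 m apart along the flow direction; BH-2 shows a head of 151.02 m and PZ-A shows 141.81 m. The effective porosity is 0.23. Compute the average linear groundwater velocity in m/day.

0.0117

Hydraulic gradient i = (151.02 − 141.81) / 2410 = 9.21 / 2410 = 0.003822.
Darcy flux q = K · i = 0.7040 × 0.003822 = 0.002690 m/day.
Seepage velocity v = q / n_e = 0.002690 / 0.23 = 0.01170 m/day.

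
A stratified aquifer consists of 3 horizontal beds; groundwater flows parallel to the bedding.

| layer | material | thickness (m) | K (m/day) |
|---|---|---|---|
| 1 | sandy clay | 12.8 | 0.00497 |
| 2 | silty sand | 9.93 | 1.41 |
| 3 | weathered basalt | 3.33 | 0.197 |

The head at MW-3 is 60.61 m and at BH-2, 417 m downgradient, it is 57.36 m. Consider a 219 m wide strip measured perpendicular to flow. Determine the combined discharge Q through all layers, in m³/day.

25.1

Flow is parallel to layering, so each bed carries its own Darcy discharge and the transmissivities add.
Σ(K_i·b_i) = 0.00497×12.8 + 1.41×9.93 + 0.197×3.33 = 14.72 m²/day.
Hydraulic gradient i = (60.61 − 57.36) / 417 = 3.25 / 417 = 0.007794.
Q = Σ(K_i·b_i) · W · i = 14.72 × 219 × 0.007794 = 25.13 m³/day.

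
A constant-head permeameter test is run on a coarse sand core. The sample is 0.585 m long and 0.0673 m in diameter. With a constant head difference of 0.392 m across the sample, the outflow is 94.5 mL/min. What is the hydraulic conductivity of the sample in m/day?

Cross-sectional area A = π·(d/2)² = π × (0.0673/2)² = 0.003557 m².
Convert discharge: 94.5 mL/min = 1.575e-06 m³/s.
Darcy's law rearranged: K = Q·L / (A·Δh) = 1.575e-06 × 0.585 / (0.003557 × 0.392) = 0.0006607 m/s = 57.09 m/day.

57.1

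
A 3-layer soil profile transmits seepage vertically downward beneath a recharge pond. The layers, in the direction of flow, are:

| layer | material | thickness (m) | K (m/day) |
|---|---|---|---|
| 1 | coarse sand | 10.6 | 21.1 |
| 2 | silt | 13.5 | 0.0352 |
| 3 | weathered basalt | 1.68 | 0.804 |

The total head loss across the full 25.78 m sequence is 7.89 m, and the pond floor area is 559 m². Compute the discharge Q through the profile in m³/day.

Flow is perpendicular to layering, so the layers act in series and the equivalent K is the thickness-weighted harmonic mean.
Total thickness L = 10.6 + 13.5 + 1.68 = 25.78 m.
Σ(b_i/K_i) = 10.6/21.1 + 13.5/0.0352 + 1.68/0.804 = 386.1 d.
K_eq = L / Σ(b_i/K_i) = 25.78 / 386.1 = 0.06677 m/day.
Q = K_eq · A · (Δh/L) = 0.06677 × 559 × (7.89/25.78) = 11.42 m³/day.

11.4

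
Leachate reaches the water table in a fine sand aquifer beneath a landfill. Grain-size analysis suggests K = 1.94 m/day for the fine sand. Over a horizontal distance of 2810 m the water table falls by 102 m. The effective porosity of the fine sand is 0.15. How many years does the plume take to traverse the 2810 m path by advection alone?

16.4

Hydraulic gradient i = Δh / L = 102 / 2810 = 0.03630.
Darcy flux q = K · i = 1.940 × 0.03630 = 0.07042 m/day.
Seepage velocity v = q / n_e = 0.07042 / 0.15 = 0.4695 m/day.
Travel time t = L / v = 2810 / 0.4695 = 5986 days = 16.39 years.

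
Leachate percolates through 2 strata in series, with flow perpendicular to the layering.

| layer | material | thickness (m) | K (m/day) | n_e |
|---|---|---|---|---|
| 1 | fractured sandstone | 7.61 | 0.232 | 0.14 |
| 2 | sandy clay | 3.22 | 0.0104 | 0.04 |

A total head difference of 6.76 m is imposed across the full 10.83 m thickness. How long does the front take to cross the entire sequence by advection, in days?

60.5

With flow normal to the layers, continuity requires the same specific discharge q through every layer.
Σ(b_i/K_i) = 7.61/0.232 + 3.22/0.0104 = 342.4 d.
q = Δh / Σ(b_i/K_i) = 6.76 / 342.4 = 0.01974 m/day.
In each layer the seepage velocity is v_i = q/n_i, so the layer transit time is t_i = b_i·n_i / q:
  layer 1 (fractured sandstone): t_1 = 7.61 × 0.14 / 0.01974 = 53.97 d
  layer 2 (sandy clay): t_2 = 3.22 × 0.04 / 0.01974 = 6.524 d
Total t = Σ t_i = 60.49 days.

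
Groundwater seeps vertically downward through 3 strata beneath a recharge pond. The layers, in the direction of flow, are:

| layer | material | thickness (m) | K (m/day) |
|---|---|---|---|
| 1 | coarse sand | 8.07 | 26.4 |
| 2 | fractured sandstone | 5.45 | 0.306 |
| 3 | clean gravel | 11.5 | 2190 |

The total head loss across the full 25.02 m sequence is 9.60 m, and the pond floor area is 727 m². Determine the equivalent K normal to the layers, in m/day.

1.38

Flow is perpendicular to layering, so the layers act in series and the equivalent K is the thickness-weighted harmonic mean.
Total thickness L = 8.07 + 5.45 + 11.5 = 25.02 m.
Σ(b_i/K_i) = 8.07/26.4 + 5.45/0.306 + 11.5/2190 = 18.12 d.
K_eq = L / Σ(b_i/K_i) = 25.02 / 18.12 = 1.381 m/day.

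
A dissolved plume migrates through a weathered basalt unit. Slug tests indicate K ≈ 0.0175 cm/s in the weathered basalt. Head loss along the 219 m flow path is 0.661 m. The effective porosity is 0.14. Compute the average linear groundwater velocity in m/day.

Convert K: 0.0175 cm/s × 864 = 15.12 m/day.
Hydraulic gradient i = Δh / L = 0.661 / 219 = 0.003018.
Darcy flux q = K · i = 15.12 × 0.003018 = 0.04564 m/day.
Seepage velocity v = q / n_e = 0.04564 / 0.14 = 0.3260 m/day.

0.326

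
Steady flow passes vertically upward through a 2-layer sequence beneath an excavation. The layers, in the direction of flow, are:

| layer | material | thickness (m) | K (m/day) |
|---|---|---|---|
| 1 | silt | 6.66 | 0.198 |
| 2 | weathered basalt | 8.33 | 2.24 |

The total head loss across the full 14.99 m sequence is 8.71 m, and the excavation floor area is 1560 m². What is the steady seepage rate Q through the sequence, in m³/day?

Flow is perpendicular to layering, so the layers act in series and the equivalent K is the thickness-weighted harmonic mean.
Total thickness L = 6.66 + 8.33 = 14.99 m.
Σ(b_i/K_i) = 6.66/0.198 + 8.33/2.24 = 37.36 d.
K_eq = L / Σ(b_i/K_i) = 14.99 / 37.36 = 0.4013 m/day.
Q = K_eq · A · (Δh/L) = 0.4013 × 1560 × (8.71/14.99) = 363.7 m³/day.

364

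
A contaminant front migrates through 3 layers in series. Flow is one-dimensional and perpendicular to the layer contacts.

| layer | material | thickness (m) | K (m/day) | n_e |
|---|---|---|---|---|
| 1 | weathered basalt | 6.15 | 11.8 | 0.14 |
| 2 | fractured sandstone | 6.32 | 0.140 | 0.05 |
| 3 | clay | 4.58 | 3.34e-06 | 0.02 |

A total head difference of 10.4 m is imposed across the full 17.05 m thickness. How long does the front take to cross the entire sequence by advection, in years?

With flow normal to the layers, continuity requires the same specific discharge q through every layer.
Σ(b_i/K_i) = 6.15/11.8 + 6.32/0.140 + 4.58/3.34e-06 = 1.371e+06 d.
q = Δh / Σ(b_i/K_i) = 10.4 / 1.371e+06 = 7.584e-06 m/day.
In each layer the seepage velocity is v_i = q/n_i, so the layer transit time is t_i = b_i·n_i / q:
  layer 1 (weathered basalt): t_1 = 6.15 × 0.14 / 7.584e-06 = 1.135e+05 d
  layer 2 (fractured sandstone): t_2 = 6.32 × 0.05 / 7.584e-06 = 41667 d
  layer 3 (clay): t_3 = 4.58 × 0.02 / 7.584e-06 = 12078 d
Total t = Σ t_i = 1.673e+05 days = 458.0 years.

458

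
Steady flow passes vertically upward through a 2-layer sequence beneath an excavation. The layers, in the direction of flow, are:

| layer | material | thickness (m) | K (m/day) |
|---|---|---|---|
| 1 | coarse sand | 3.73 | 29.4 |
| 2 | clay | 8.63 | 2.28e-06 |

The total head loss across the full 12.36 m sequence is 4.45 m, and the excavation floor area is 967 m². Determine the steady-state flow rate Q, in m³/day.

0.00114

Flow is perpendicular to layering, so the layers act in series and the equivalent K is the thickness-weighted harmonic mean.
Total thickness L = 3.73 + 8.63 = 12.36 m.
Σ(b_i/K_i) = 3.73/29.4 + 8.63/2.28e-06 = 3.785e+06 d.
K_eq = L / Σ(b_i/K_i) = 12.36 / 3.785e+06 = 3.265e-06 m/day.
Q = K_eq · A · (Δh/L) = 3.265e-06 × 967 × (4.45/12.36) = 0.001137 m³/day.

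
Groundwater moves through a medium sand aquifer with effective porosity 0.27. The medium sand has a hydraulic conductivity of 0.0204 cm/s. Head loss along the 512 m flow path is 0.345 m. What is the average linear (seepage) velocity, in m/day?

Convert K: 0.0204 cm/s × 864 = 17.63 m/day.
Hydraulic gradient i = Δh / L = 0.345 / 512 = 0.0006738.
Darcy flux q = K · i = 17.63 × 0.0006738 = 0.01188 m/day.
Seepage velocity v = q / n_e = 0.01188 / 0.27 = 0.04399 m/day.

0.0440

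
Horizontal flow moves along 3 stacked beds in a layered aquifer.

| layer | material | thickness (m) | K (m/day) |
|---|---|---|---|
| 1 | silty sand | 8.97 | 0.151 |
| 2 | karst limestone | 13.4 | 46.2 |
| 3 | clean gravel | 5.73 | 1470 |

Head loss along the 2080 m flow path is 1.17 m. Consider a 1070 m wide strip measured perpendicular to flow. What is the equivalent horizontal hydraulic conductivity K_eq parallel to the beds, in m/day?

322

Flow is parallel to layering, so each bed carries its own Darcy discharge and the transmissivities add.
Σ(K_i·b_i) = 0.151×8.97 + 46.2×13.4 + 1470×5.73 = 9044 m²/day.
Total thickness b = 28.10 m, so K_eq = Σ(K_i·b_i)/b = 321.8 m/day.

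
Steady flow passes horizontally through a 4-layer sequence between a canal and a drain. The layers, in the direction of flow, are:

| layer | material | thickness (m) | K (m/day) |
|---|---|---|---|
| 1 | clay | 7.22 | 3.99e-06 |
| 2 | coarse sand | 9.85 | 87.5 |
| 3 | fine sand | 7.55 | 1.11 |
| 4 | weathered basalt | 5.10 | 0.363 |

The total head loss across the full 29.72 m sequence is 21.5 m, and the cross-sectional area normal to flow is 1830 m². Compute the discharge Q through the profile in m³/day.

0.0217

Flow is perpendicular to layering, so the layers act in series and the equivalent K is the thickness-weighted harmonic mean.
Total thickness L = 7.22 + 9.85 + 7.55 + 5.10 = 29.72 m.
Σ(b_i/K_i) = 7.22/3.99e-06 + 9.85/87.5 + 7.55/1.11 + 5.10/0.363 = 1.810e+06 d.
K_eq = L / Σ(b_i/K_i) = 29.72 / 1.810e+06 = 1.642e-05 m/day.
Q = K_eq · A · (Δh/L) = 1.642e-05 × 1830 × (21.5/29.72) = 0.02174 m³/day.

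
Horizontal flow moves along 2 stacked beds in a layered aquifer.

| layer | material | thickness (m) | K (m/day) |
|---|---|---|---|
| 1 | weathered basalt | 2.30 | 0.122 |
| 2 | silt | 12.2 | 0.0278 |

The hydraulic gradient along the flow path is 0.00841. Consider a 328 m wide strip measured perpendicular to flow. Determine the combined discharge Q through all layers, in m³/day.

1.71

Flow is parallel to layering, so each bed carries its own Darcy discharge and the transmissivities add.
Σ(K_i·b_i) = 0.122×2.30 + 0.0278×12.2 = 0.6198 m²/day.
Hydraulic gradient i = 0.00841.
Q = Σ(K_i·b_i) · W · i = 0.6198 × 328 × 0.008410 = 1.710 m³/day.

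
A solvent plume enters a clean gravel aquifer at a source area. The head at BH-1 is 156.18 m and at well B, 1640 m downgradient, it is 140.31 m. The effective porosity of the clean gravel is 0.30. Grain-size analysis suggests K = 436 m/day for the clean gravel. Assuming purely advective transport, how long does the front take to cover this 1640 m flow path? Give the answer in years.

Hydraulic gradient i = (156.18 − 140.31) / 1640 = 15.87 / 1640 = 0.009677.
Darcy flux q = K · i = 436.0 × 0.009677 = 4.219 m/day.
Seepage velocity v = q / n_e = 4.219 / 0.30 = 14.06 m/day.
Travel time t = L / v = 1640 / 14.06 = 116.6 days = 0.3193 years.

0.319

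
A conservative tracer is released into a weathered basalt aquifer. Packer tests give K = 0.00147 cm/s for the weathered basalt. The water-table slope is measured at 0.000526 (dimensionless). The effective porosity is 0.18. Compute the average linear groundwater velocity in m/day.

Convert K: 0.00147 cm/s × 864 = 1.270 m/day.
Hydraulic gradient i = 0.000526.
Darcy flux q = K · i = 1.270 × 0.0005260 = 0.0006681 m/day.
Seepage velocity v = q / n_e = 0.0006681 / 0.18 = 0.003711 m/day.

0.00371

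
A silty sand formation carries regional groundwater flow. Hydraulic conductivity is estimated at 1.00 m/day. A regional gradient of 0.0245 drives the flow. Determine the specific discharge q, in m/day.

0.0245

Hydraulic gradient i = 0.0245.
Specific discharge q = K · i = 1.000 × 0.02450 = 0.02450 m/day.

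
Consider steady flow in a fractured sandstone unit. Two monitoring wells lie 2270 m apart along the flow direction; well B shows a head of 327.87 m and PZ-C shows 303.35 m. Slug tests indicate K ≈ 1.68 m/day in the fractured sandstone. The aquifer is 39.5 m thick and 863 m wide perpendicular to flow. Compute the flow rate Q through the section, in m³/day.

Cross-sectional area A = 863 × 39.5 = 34088 m².
Hydraulic gradient i = (327.87 − 303.35) / 2270 = 24.52 / 2270 = 0.01080.
Darcy's law: Q = K · A · i = 1.680 × 34088 × 0.01080 = 618.6 m³/day.

619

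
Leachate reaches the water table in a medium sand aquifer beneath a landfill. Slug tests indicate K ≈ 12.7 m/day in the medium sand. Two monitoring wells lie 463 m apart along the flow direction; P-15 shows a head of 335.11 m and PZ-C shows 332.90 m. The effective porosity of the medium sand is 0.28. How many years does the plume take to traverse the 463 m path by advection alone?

5.86

Hydraulic gradient i = (335.11 − 332.90) / 463 = 2.21 / 463 = 0.004773.
Darcy flux q = K · i = 12.70 × 0.004773 = 0.06062 m/day.
Seepage velocity v = q / n_e = 0.06062 / 0.28 = 0.2165 m/day.
Travel time t = L / v = 463 / 0.2165 = 2139 days = 5.855 years.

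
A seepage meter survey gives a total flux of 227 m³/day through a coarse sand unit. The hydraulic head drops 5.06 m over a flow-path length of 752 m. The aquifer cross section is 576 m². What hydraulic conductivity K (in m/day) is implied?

Hydraulic gradient i = Δh / L = 5.06 / 752 = 0.006729.
From Q = K·A·i, K = Q / (A·i) = 227 / (576.0 × 0.006729) = 58.57 m/day.

58.6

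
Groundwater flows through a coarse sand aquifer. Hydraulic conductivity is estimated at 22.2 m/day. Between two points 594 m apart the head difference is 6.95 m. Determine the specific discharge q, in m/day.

Hydraulic gradient i = Δh / L = 6.95 / 594 = 0.01170.
Specific discharge q = K · i = 22.20 × 0.01170 = 0.2597 m/day.

0.260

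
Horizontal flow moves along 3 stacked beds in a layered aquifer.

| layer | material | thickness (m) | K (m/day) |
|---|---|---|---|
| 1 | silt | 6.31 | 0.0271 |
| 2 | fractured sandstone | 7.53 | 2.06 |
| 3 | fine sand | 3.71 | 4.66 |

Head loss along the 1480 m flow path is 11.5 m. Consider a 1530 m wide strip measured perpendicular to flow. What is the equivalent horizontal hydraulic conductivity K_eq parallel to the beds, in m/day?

1.88

Flow is parallel to layering, so each bed carries its own Darcy discharge and the transmissivities add.
Σ(K_i·b_i) = 0.0271×6.31 + 2.06×7.53 + 4.66×3.71 = 32.97 m²/day.
Total thickness b = 17.55 m, so K_eq = Σ(K_i·b_i)/b = 1.879 m/day.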